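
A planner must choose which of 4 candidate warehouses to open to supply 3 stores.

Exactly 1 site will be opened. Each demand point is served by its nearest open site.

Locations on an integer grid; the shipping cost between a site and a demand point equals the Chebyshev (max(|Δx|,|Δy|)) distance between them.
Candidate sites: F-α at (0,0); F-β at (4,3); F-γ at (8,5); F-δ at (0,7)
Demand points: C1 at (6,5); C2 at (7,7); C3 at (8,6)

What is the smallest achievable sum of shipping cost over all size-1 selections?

Open {F-γ}.
  C1→F-γ 2, C2→F-γ 2, C3→F-γ 1  ⇒ total 5.
Compare {F-β}: total 10.
Compare {F-α}: total 21.
No size-1 selection does better; minimum is 5.

5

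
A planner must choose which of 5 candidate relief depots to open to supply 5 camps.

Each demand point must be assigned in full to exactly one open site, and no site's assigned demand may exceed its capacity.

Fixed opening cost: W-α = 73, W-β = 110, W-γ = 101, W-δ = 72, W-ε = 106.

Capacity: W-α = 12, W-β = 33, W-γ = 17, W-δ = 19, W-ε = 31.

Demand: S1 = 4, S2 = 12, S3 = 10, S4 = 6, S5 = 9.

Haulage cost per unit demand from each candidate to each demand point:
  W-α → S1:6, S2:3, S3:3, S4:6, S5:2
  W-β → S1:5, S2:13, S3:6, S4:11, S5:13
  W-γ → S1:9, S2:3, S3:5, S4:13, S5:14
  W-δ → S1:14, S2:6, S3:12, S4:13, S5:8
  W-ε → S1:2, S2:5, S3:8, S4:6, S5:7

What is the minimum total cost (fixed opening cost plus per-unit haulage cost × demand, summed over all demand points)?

Open {W-α, W-ε}; cheapest assignment that respects the capacities:
  W-α (cap 12, load 10): S3 — cost 10×3 = 30
  W-ε (cap 31, load 31): S1, S2, S4, S5 — cost 4×2 + 12×5 + 6×6 + 9×7 = 167
  Shipping 197, fixed 179 → total 376.
  Any other capacity-feasible assignment to {W-α, W-ε} ships for at least 197.
Compare {W-γ, W-ε}: its best feasible assignment gives total 424.
Compare {W-δ, W-ε}: its best feasible assignment gives total 437.
Every other set of open sites that can feasibly serve all demand totals ≥ 424 even under its best assignment. Minimum: 376.

376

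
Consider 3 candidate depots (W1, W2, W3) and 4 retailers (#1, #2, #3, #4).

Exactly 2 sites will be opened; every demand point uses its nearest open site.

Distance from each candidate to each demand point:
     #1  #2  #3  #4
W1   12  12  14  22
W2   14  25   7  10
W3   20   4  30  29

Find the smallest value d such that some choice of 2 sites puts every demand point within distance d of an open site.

Open {W1, W2}.
  Farthest demand point is #1 at distance 12 (to W1); all others are ≤ 12.
With {W2, W3} the worst case is 14.
With {W1, W3} the worst case is 22.
No size-2 selection achieves below 12.

12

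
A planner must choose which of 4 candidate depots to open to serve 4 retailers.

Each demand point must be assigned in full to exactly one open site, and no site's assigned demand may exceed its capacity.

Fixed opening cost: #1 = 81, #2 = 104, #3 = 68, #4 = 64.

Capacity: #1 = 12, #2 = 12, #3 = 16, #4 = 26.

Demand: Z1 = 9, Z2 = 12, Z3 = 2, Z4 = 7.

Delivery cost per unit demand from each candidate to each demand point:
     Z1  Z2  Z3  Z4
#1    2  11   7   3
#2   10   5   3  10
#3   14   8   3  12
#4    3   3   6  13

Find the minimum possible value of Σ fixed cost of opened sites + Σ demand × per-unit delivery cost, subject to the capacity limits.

Open {#1, #4}; cheapest assignment that respects the capacities:
  #1 (cap 12, load 7): Z4 — cost 7×3 = 21
  #4 (cap 26, load 23): Z1, Z2, Z3 — cost 9×3 + 12×3 + 2×6 = 75
  Shipping 96, fixed 145 → total 241.
  Any other capacity-feasible assignment to {#1, #4} ships for at least 96.
Compare {#3, #4}: its best feasible assignment gives total 285.
Compare {#1, #3, #4}: its best feasible assignment gives total 303.
Every other set of open sites that can feasibly serve all demand totals ≥ 285 even under its best assignment. Minimum: 241.

241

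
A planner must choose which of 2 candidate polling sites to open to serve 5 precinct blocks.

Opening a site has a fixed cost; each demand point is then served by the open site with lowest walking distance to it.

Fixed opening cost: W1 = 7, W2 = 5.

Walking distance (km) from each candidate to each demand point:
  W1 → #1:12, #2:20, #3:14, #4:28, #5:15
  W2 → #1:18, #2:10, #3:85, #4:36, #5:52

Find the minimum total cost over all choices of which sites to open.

Open {W1, W2}: assign each demand point to its cheapest open site.
  #1→W1 12, #2→W2 10, #3→W1 14, #4→W1 28, #5→W1 15
  walking distance 79, fixed 12 → total 91.
Compare {W1}: walking distance 89 + fixed 7 = 96.
Compare {W2}: walking distance 201 + fixed 5 = 206.

91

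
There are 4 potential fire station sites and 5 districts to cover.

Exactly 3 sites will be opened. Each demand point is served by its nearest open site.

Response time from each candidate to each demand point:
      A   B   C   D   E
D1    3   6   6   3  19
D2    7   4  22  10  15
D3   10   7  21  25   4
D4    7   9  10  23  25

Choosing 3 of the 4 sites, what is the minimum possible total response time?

20

Open {D1, D2, D3}.
  A→D1 3, B→D2 4, C→D1 6, D→D1 3, E→D3 4  ⇒ total 20.
Compare {D1, D3, D4}: total 22.
Compare {D1, D2, D4}: total 31.
No size-3 selection does better; minimum is 20.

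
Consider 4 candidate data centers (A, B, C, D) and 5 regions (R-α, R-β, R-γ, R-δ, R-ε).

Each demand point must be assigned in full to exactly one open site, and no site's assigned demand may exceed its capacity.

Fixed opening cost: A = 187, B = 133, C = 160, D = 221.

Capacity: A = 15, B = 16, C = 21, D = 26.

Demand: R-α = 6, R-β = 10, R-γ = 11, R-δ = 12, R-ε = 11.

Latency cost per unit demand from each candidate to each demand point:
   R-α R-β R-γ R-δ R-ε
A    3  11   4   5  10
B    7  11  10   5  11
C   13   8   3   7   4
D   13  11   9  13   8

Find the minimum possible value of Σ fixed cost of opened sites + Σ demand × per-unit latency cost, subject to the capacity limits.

853

Open {B, C, D}; cheapest assignment that respects the capacities:
  B (cap 16, load 12): R-δ — cost 12×5 = 60
  C (cap 21, load 21): R-β, R-γ — cost 10×8 + 11×3 = 113
  D (cap 26, load 17): R-α, R-ε — cost 6×13 + 11×8 = 166
  Shipping 339, fixed 514 → total 853.
  Any other capacity-feasible assignment to {B, C, D} ships for at least 339.
Compare {A, C, D}: its best feasible assignment gives total 907.
Compare {A, B, D}: its best feasible assignment gives total 940.
Every other set of open sites that can feasibly serve all demand totals ≥ 907 even under its best assignment. Minimum: 853.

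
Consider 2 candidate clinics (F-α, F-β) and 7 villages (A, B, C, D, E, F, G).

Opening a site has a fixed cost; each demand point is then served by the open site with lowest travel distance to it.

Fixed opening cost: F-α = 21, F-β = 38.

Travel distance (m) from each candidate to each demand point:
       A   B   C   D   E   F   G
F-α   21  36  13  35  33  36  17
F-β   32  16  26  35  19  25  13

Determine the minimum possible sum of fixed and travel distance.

201

Open {F-α, F-β}: assign each demand point to its cheapest open site.
  A→F-α 21, B→F-β 16, C→F-α 13, D→F-α 35, E→F-β 19, F→F-β 25, G→F-β 13
  travel distance 142, fixed 59 → total 201.
Compare {F-β}: travel distance 166 + fixed 38 = 204.
Compare {F-α}: travel distance 191 + fixed 21 = 212.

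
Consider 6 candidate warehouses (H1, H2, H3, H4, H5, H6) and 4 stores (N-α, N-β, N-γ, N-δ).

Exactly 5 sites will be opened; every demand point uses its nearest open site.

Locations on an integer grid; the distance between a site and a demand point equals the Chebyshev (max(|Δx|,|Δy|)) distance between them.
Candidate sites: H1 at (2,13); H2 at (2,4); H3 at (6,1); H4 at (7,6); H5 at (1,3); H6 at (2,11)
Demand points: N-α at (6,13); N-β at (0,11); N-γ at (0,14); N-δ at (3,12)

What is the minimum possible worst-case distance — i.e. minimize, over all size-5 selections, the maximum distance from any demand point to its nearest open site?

4

Open {H1, H2, H3, H4, H5}.
  Farthest demand point is N-α at distance 4 (to H1); all others are ≤ 4.
With {H1, H2, H3, H4, H6} the worst case is 4.
With {H1, H2, H3, H5, H6} the worst case is 4.
No size-5 selection achieves below 4.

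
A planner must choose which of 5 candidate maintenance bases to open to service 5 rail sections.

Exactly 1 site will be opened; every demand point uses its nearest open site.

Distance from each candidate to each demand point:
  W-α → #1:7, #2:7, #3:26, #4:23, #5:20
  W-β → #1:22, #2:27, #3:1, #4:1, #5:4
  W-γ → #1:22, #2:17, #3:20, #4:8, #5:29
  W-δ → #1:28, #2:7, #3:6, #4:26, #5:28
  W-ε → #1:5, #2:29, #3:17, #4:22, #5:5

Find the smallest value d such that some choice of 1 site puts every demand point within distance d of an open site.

Open {W-α}.
  Farthest demand point is #3 at distance 26 (to W-α); all others are ≤ 26.
With {W-β} the worst case is 27.
With {W-δ} the worst case is 28.
No size-1 selection achieves below 26.

26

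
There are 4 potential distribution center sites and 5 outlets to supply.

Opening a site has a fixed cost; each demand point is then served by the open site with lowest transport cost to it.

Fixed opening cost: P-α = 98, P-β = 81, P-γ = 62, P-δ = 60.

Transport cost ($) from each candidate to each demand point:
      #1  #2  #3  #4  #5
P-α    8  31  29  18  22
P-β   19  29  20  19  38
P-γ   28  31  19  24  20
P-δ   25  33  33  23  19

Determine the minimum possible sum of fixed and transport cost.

184

Open {P-γ}: assign each demand point to its cheapest open site.
  #1→P-γ 28, #2→P-γ 31, #3→P-γ 19, #4→P-γ 24, #5→P-γ 20
  transport cost 122, fixed 62 → total 184.
Compare {P-δ}: transport cost 133 + fixed 60 = 193.
Compare {P-α}: transport cost 108 + fixed 98 = 206.
Compare {P-β}: transport cost 125 + fixed 81 = 206.
All other subsets cost ≥ 193. Minimum total cost: 184.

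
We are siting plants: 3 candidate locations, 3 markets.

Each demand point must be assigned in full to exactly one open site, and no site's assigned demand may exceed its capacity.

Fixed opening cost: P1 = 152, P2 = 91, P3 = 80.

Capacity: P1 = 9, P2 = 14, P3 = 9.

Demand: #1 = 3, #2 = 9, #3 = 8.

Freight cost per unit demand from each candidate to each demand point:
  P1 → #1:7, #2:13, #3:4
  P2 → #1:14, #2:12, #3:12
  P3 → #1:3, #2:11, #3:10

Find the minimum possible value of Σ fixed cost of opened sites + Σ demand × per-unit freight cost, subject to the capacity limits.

Open {P2, P3}; cheapest assignment that respects the capacities:
  P2 (cap 14, load 12): #1, #2 — cost 3×14 + 9×12 = 150
  P3 (cap 9, load 8): #3 — cost 8×10 = 80
  Shipping 230, fixed 171 → total 401.
  Any other capacity-feasible assignment to {P2, P3} ships for at least 230.
Compare {P1, P2}: its best feasible assignment gives total 425.
Compare {P1, P2, P3}: its best feasible assignment gives total 472.
Every other set of open sites that can feasibly serve all demand totals ≥ 425 even under its best assignment. Minimum: 401.

401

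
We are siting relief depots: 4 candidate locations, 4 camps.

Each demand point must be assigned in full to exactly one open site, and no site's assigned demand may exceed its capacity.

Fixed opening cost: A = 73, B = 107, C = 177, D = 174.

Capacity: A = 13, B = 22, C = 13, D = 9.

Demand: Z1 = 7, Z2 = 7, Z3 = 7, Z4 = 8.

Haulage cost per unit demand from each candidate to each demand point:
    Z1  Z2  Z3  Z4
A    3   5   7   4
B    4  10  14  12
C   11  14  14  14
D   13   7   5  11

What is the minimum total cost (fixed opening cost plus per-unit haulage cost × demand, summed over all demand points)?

408

Open {A, B}; cheapest assignment that respects the capacities:
  A (cap 13, load 8): Z4 — cost 8×4 = 32
  B (cap 22, load 21): Z1, Z2, Z3 — cost 7×4 + 7×10 + 7×14 = 196
  Shipping 228, fixed 180 → total 408.
  Any other capacity-feasible assignment to {A, B} ships for at least 228.
Compare {B, D}: its best feasible assignment gives total 510.
Compare {A, B, D}: its best feasible assignment gives total 519.
Every other set of open sites that can feasibly serve all demand totals ≥ 510 even under its best assignment. Minimum: 408.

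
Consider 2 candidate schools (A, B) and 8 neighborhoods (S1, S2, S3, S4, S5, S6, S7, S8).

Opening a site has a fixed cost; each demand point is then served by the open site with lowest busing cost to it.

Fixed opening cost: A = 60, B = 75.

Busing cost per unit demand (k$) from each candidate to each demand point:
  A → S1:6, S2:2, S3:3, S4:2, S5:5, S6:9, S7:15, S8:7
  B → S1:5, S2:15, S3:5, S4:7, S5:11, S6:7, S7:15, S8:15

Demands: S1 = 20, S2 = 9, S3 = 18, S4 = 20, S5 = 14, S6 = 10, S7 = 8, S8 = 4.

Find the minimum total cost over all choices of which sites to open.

Open {A}: assign each demand point to its cheapest open site.
  S1→A 20×6=120, S2→A 9×2=18, S3→A 18×3=54, S4→A 20×2=40, S5→A 14×5=70, S6→A 10×9=90, S7→A 8×15=120, S8→A 4×7=28
  busing cost 540, fixed 60 → total 600.
Compare {A, B}: busing cost 500 + fixed 135 = 635.
Compare {B}: busing cost 869 + fixed 75 = 944.

600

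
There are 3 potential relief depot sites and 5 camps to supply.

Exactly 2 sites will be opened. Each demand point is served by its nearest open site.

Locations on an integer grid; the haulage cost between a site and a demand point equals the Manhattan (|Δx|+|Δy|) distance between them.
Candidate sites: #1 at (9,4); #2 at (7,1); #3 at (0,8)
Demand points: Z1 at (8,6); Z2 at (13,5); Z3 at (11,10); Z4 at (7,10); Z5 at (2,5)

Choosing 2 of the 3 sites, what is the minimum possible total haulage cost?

Open {#1, #3}.
  Z1→#1 3, Z2→#1 5, Z3→#1 8, Z4→#1 8, Z5→#3 5  ⇒ total 29.
Compare {#1, #2}: total 32.
Compare {#2, #3}: total 43.

29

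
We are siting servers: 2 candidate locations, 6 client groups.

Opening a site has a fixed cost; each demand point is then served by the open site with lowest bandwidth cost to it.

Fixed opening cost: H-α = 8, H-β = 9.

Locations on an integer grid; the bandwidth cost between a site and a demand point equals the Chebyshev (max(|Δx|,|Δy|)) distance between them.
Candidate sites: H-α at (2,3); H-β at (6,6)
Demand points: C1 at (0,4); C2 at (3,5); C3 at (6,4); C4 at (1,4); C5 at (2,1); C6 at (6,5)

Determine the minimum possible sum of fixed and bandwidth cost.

Open {H-α}: assign each demand point to its cheapest open site.
  C1→H-α 2, C2→H-α 2, C3→H-α 4, C4→H-α 1, C5→H-α 2, C6→H-α 4
  bandwidth cost 15, fixed 8 → total 23.
Compare {H-α, H-β}: bandwidth cost 10 + fixed 17 = 27.
Compare {H-β}: bandwidth cost 22 + fixed 9 = 31.

23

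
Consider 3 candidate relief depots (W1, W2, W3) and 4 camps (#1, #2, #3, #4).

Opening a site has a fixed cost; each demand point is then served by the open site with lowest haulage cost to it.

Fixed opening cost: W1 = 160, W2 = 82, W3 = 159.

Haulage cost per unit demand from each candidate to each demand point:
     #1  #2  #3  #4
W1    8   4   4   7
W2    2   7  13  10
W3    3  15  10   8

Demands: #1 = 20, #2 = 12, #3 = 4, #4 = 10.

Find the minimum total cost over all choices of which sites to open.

358

Open {W2}: assign each demand point to its cheapest open site.
  #1→W2 20×2=40, #2→W2 12×7=84, #3→W2 4×13=52, #4→W2 10×10=100
  haulage cost 276, fixed 82 → total 358.
Compare {W1, W2}: haulage cost 174 + fixed 242 = 416.
Compare {W1}: haulage cost 294 + fixed 160 = 454.
Compare {W2, W3}: haulage cost 244 + fixed 241 = 485.
All other subsets cost ≥ 416. Minimum total cost: 358.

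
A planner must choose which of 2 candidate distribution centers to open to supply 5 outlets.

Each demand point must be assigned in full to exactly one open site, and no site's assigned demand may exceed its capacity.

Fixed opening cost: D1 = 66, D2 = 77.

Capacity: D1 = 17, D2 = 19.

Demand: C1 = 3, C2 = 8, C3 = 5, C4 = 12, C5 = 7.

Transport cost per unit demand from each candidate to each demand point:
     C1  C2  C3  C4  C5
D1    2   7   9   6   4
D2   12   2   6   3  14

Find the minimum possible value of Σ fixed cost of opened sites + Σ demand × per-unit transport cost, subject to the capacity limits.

Open {D1, D2}; cheapest assignment that respects the capacities:
  D1 (cap 17, load 16): C1, C2, C3 — cost 3×2 + 8×7 + 5×9 = 107
  D2 (cap 19, load 19): C4, C5 — cost 12×3 + 7×14 = 134
  Shipping 241, fixed 143 → total 384.
  Any other capacity-feasible assignment to {D1, D2} ships for at least 241.
Total demand is 35 and no other set of sites has combined capacity ≥ 35, so {D1, D2} is the only feasible choice of open sites. Minimum: 384.

384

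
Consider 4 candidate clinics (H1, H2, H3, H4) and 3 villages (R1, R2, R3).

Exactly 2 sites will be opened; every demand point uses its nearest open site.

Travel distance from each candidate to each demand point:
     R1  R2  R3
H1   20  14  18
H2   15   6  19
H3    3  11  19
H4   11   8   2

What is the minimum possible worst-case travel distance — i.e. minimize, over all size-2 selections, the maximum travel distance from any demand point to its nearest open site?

Open {H3, H4}.
  Farthest demand point is R2 at travel distance 8 (to H4); all others are ≤ 8.
With {H1, H4} the worst case is 11.
With {H2, H4} the worst case is 11.
No size-2 selection achieves below 8.

8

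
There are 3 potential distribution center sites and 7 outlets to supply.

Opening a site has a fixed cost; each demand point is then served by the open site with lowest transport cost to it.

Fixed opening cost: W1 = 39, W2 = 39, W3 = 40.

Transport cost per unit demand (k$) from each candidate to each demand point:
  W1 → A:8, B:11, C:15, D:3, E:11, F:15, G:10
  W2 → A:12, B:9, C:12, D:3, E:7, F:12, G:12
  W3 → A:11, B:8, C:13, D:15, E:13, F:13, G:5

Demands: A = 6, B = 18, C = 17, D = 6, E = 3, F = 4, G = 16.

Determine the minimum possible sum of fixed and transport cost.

Open {W2, W3}: assign each demand point to its cheapest open site.
  A→W3 6×11=66, B→W3 18×8=144, C→W2 17×12=204, D→W2 6×3=18, E→W2 3×7=21, F→W2 4×12=48, G→W3 16×5=80
  transport cost 581, fixed 79 → total 660.
Compare {W1, W3}: transport cost 596 + fixed 79 = 675.
Compare {W1, W2, W3}: transport cost 563 + fixed 118 = 681.
Compare {W3}: transport cost 692 + fixed 40 = 732.
All other subsets cost ≥ 675. Minimum total cost: 660.

660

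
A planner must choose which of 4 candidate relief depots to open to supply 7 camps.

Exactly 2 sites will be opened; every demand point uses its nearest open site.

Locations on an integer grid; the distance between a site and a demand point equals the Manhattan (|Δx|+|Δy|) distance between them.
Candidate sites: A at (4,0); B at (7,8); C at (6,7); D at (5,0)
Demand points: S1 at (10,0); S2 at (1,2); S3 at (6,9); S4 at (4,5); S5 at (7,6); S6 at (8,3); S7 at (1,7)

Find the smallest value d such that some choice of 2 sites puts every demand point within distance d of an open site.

Open {A, C}.
  Farthest demand point is S1 at distance 6 (to A); all others are ≤ 6.
With {C, D} the worst case is 6.
With {A, B} the worst case is 7.
No size-2 selection achieves below 6.

6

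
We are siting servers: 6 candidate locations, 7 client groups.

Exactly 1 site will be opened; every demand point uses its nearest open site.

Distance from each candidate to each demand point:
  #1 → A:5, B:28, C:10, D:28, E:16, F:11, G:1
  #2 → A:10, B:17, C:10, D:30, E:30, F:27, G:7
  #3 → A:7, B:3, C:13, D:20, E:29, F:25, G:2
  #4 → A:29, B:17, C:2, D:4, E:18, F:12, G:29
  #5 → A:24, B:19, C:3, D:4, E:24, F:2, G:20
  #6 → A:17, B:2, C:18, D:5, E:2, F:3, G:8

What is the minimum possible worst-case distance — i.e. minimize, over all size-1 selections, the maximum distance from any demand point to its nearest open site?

18

Open {#6}.
  Farthest demand point is C at distance 18 (to #6); all others are ≤ 18.
With {#5} the worst case is 24.
With {#1} the worst case is 28.
No size-1 selection achieves below 18.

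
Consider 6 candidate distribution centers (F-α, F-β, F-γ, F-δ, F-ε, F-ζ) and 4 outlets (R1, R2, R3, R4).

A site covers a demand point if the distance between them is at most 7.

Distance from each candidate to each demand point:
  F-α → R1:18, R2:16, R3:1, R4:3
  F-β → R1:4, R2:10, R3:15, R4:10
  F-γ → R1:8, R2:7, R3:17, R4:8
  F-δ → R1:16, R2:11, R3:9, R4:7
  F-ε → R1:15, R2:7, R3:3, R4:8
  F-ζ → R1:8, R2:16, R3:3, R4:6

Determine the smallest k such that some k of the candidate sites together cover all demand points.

Coverage sets (demand points within 7 of each site):
  F-α: {R3, R4}
  F-β: {R1}
  F-γ: {R2}
  F-δ: {R4}
  F-ε: {R2, R3}
  F-ζ: {R3, R4}
No 2 sites suffice: every size-2 union leaves at least one demand point uncovered.
But {F-α, F-β, F-γ} covers everything, so the minimum is 3.

3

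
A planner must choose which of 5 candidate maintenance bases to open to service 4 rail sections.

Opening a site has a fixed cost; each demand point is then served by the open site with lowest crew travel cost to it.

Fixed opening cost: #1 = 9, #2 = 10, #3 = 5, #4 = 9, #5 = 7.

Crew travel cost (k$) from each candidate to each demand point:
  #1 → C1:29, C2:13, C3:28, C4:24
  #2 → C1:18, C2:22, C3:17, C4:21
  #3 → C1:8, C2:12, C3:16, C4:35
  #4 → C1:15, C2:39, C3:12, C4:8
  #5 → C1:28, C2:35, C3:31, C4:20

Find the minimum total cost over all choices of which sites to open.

Open {#3, #4}: assign each demand point to its cheapest open site.
  C1→#3 8, C2→#3 12, C3→#4 12, C4→#4 8
  crew travel cost 40, fixed 14 → total 54.
Compare {#3, #4, #5}: crew travel cost 40 + fixed 21 = 61.
Compare {#1, #3, #4}: crew travel cost 40 + fixed 23 = 63.
Compare {#2, #3, #4}: crew travel cost 40 + fixed 24 = 64.
All other subsets cost ≥ 61. Minimum total cost: 54.

54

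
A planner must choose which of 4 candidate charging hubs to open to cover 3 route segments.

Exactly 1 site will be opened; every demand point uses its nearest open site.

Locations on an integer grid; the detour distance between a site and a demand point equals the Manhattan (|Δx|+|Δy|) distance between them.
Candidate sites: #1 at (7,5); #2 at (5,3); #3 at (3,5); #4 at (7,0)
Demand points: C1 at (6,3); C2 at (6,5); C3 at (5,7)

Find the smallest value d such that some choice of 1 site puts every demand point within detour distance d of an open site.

4

Open {#1}.
  Farthest demand point is C3 at detour distance 4 (to #1); all others are ≤ 4.
With {#2} the worst case is 4.
With {#3} the worst case is 5.
No size-1 selection achieves below 4.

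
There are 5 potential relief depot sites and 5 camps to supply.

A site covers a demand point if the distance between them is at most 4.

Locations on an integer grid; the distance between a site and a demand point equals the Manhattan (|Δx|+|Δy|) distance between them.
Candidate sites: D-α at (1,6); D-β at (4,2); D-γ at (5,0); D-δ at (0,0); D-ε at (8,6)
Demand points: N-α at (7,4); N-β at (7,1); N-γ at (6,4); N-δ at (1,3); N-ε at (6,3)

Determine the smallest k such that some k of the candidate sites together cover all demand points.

2

Coverage sets (demand points within 4 of each site):
  D-α: {N-δ}
  D-β: {N-β, N-γ, N-δ, N-ε}
  D-γ: {N-β, N-ε}
  D-δ: {N-δ}
  D-ε: {N-α, N-γ}
No single site covers all 5 demand points.
But {D-β, D-ε} covers everything, so the minimum is 2.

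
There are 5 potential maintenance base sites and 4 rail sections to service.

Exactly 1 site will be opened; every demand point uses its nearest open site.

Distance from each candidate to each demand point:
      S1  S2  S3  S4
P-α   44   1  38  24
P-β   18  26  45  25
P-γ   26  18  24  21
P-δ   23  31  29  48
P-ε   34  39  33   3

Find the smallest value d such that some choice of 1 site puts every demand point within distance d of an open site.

26

Open {P-γ}.
  Farthest demand point is S1 at distance 26 (to P-γ); all others are ≤ 26.
With {P-ε} the worst case is 39.
With {P-α} the worst case is 44.
No size-1 selection achieves below 26.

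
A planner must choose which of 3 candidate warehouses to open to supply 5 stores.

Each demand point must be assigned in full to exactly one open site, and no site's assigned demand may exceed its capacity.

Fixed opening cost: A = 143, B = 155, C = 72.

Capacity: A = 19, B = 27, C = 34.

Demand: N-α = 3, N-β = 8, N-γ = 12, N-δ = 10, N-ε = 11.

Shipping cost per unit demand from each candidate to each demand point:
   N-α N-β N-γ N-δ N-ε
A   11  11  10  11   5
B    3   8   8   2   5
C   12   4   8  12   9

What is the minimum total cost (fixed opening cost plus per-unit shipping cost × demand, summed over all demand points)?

439

Open {B, C}; cheapest assignment that respects the capacities:
  B (cap 27, load 24): N-α, N-δ, N-ε — cost 3×3 + 10×2 + 11×5 = 84
  C (cap 34, load 20): N-β, N-γ — cost 8×4 + 12×8 = 128
  Shipping 212, fixed 227 → total 439.
  Any other capacity-feasible assignment to {B, C} ships for at least 212.
Compare {A, C}: its best feasible assignment gives total 551.
Compare {A, B}: its best feasible assignment gives total 566.
Every other set of open sites that can feasibly serve all demand totals ≥ 551 even under its best assignment. Minimum: 439.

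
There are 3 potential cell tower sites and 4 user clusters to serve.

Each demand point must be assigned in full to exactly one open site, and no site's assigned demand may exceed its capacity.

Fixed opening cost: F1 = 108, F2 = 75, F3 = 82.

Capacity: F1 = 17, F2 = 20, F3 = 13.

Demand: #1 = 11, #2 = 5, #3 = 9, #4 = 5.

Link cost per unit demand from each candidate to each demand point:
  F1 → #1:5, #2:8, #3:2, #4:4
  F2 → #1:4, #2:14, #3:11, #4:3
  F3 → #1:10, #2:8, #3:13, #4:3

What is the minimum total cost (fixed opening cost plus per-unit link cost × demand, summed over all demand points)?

300

Open {F1, F2}; cheapest assignment that respects the capacities:
  F1 (cap 17, load 14): #2, #3 — cost 5×8 + 9×2 = 58
  F2 (cap 20, load 16): #1, #4 — cost 11×4 + 5×3 = 59
  Shipping 117, fixed 183 → total 300.
  Any other capacity-feasible assignment to {F1, F2} ships for at least 117.
Compare {F2, F3}: its best feasible assignment gives total 355.
Compare {F1, F2, F3}: its best feasible assignment gives total 382.
Every other set of open sites that can feasibly serve all demand totals ≥ 355 even under its best assignment. Minimum: 300.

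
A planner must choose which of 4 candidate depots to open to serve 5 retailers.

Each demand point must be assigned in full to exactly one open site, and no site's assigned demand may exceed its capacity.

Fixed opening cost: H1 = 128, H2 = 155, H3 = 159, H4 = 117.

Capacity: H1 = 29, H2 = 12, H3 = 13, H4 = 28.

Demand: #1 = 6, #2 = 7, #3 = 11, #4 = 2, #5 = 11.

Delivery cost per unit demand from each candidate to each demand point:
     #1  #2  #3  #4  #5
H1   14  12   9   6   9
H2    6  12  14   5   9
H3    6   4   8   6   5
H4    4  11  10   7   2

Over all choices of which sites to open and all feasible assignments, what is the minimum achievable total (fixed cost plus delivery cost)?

Open {H3, H4}; cheapest assignment that respects the capacities:
  H3 (cap 13, load 9): #2, #4 — cost 7×4 + 2×6 = 40
  H4 (cap 28, load 28): #1, #3, #5 — cost 6×4 + 11×10 + 11×2 = 156
  Shipping 196, fixed 276 → total 472.
  Any other capacity-feasible assignment to {H3, H4} ships for at least 196.
Compare {H1, H4}: its best feasible assignment gives total 479.
Compare {H2, H4}: its best feasible assignment gives total 522.
Every other set of open sites that can feasibly serve all demand totals ≥ 479 even under its best assignment. Minimum: 472.

472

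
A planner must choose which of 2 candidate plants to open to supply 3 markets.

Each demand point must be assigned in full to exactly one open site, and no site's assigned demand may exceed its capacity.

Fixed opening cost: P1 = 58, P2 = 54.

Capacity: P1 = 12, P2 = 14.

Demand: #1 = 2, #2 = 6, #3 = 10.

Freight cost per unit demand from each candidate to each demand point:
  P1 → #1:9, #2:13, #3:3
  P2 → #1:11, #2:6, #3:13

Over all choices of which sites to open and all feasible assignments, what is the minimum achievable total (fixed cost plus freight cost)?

Open {P1, P2}; cheapest assignment that respects the capacities:
  P1 (cap 12, load 12): #1, #3 — cost 2×9 + 10×3 = 48
  P2 (cap 14, load 6): #2 — cost 6×6 = 36
  Shipping 84, fixed 112 → total 196.
  Any other capacity-feasible assignment to {P1, P2} ships for at least 84.
Total demand is 18 and no other set of sites has combined capacity ≥ 18, so {P1, P2} is the only feasible choice of open sites. Minimum: 196.

196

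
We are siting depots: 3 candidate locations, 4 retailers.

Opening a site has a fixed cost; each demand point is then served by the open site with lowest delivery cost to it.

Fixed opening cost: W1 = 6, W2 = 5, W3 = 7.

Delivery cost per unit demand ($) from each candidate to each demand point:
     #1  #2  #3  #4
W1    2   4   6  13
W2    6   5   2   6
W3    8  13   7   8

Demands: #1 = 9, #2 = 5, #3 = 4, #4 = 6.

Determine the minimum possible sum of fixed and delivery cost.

93

Open {W1, W2}: assign each demand point to its cheapest open site.
  #1→W1 9×2=18, #2→W1 5×4=20, #3→W2 4×2=8, #4→W2 6×6=36
  delivery cost 82, fixed 11 → total 93.
Compare {W1, W2, W3}: delivery cost 82 + fixed 18 = 100.
Compare {W1, W3}: delivery cost 110 + fixed 13 = 123.
Compare {W2}: delivery cost 123 + fixed 5 = 128.
All other subsets cost ≥ 100. Minimum total cost: 93.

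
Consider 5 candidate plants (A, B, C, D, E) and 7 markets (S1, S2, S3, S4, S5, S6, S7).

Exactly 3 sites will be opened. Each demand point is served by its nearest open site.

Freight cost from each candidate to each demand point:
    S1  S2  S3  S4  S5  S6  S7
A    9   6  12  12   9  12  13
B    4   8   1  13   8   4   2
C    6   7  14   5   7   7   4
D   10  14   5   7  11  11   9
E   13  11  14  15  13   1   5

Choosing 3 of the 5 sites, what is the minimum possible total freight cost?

Open {B, C, E}.
  S1→B 4, S2→C 7, S3→B 1, S4→C 5, S5→C 7, S6→E 1, S7→B 2  ⇒ total 27.
Compare {A, B, C}: total 29.
Compare {B, C, D}: total 30.
No size-3 selection does better; minimum is 27.

27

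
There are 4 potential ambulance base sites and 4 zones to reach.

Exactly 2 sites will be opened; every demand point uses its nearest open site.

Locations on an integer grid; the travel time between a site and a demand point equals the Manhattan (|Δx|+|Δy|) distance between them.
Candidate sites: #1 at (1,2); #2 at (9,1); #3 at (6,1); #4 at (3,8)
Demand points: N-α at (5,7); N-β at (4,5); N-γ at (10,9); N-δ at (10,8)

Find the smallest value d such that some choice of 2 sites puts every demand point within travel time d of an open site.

8

Open {#1, #4}.
  Farthest demand point is N-γ at travel time 8 (to #4); all others are ≤ 8.
With {#2, #4} the worst case is 8.
With {#3, #4} the worst case is 8.
No size-2 selection achieves below 8.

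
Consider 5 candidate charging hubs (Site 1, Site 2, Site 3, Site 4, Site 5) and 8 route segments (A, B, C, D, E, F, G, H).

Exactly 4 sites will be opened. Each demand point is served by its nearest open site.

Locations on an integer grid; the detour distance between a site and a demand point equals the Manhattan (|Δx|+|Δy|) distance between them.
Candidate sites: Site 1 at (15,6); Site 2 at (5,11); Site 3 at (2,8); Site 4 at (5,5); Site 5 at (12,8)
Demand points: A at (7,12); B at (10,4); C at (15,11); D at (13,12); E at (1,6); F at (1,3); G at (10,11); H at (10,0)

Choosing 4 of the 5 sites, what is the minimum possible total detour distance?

Open {Site 1, Site 2, Site 3, Site 5}.
  A→Site 2 3, B→Site 5 6, C→Site 1 5, D→Site 5 5, E→Site 3 3, F→Site 3 6, G→Site 2 5, H→Site 5 10  ⇒ total 43.
Compare {Site 2, Site 3, Site 4, Site 5}: total 44.
Compare {Site 1, Site 2, Site 4, Site 5}: total 45.
No size-4 selection does better; minimum is 43.

43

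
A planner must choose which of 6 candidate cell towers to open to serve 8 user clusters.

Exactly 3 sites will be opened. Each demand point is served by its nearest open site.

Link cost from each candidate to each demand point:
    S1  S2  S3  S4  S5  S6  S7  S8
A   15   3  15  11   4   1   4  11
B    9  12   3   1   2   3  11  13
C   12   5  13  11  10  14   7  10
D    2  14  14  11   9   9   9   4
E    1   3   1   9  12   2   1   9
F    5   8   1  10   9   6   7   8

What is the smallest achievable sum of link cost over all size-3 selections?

15

Open {B, D, E}.
  S1→E 1, S2→E 3, S3→E 1, S4→B 1, S5→B 2, S6→E 2, S7→E 1, S8→D 4  ⇒ total 15.
Compare {A, B, E}: total 19.
Compare {B, E, F}: total 19.
No size-3 selection does better; minimum is 15.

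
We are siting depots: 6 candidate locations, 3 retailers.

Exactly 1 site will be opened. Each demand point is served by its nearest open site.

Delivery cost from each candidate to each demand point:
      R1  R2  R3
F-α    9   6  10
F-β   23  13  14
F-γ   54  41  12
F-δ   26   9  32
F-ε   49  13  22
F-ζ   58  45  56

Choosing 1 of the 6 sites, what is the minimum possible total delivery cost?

25

Open {F-α}.
  R1→F-α 9, R2→F-α 6, R3→F-α 10  ⇒ total 25.
Compare {F-β}: total 50.
Compare {F-δ}: total 67.
No size-1 selection does better; minimum is 25.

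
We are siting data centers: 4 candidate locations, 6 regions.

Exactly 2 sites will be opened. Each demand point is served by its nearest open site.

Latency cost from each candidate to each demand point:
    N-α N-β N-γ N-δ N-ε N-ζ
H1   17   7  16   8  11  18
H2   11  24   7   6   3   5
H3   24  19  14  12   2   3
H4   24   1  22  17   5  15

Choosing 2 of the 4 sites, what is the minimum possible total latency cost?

33

Open {H2, H4}.
  N-α→H2 11, N-β→H4 1, N-γ→H2 7, N-δ→H2 6, N-ε→H2 3, N-ζ→H2 5  ⇒ total 33.
Compare {H1, H2}: total 39.
Compare {H2, H3}: total 48.
No size-2 selection does better; minimum is 33.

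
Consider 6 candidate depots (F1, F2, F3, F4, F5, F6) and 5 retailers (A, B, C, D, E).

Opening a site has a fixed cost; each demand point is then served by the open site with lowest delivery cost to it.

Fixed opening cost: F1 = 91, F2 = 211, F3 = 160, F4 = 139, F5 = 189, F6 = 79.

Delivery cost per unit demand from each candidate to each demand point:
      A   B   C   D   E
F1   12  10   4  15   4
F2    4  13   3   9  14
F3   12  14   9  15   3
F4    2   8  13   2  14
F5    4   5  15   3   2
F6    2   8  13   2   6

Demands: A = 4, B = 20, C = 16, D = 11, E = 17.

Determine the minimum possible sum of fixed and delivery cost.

Open {F1, F6}: assign each demand point to its cheapest open site.
  A→F6 4×2=8, B→F6 20×8=160, C→F1 16×4=64, D→F6 11×2=22, E→F1 17×4=68
  delivery cost 322, fixed 170 → total 492.
Compare {F1, F5}: delivery cost 247 + fixed 280 = 527.
Compare {F1, F4}: delivery cost 322 + fixed 230 = 552.
Compare {F6}: delivery cost 500 + fixed 79 = 579.
All other subsets cost ≥ 527. Minimum total cost: 492.

492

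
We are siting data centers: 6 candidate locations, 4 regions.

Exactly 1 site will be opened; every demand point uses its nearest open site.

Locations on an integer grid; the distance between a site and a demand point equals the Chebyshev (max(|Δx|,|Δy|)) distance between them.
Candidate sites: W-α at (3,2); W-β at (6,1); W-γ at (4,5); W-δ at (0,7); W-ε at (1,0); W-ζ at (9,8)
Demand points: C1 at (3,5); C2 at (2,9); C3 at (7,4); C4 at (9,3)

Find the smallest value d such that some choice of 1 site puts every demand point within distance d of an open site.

Open {W-γ}.
  Farthest demand point is C4 at distance 5 (to W-γ); all others are ≤ 5.
With {W-α} the worst case is 7.
With {W-ζ} the worst case is 7.
No size-1 selection achieves below 5.

5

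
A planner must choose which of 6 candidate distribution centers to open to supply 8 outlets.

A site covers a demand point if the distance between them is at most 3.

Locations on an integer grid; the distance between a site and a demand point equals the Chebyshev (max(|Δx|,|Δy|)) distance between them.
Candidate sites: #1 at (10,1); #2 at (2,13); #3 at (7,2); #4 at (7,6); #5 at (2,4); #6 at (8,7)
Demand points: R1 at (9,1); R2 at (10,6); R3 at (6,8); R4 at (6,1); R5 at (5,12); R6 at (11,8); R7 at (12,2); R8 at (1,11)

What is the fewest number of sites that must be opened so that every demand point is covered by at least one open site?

4

Coverage sets (demand points within 3 of each site):
  #1: {R1, R7}
  #2: {R5, R8}
  #3: {R1, R4}
  #4: {R2, R3}
  #5: {}
  #6: {R2, R3, R6}
No 3 sites suffice: every size-3 union leaves at least one demand point uncovered.
But {#1, #2, #3, #6} covers everything, so the minimum is 4.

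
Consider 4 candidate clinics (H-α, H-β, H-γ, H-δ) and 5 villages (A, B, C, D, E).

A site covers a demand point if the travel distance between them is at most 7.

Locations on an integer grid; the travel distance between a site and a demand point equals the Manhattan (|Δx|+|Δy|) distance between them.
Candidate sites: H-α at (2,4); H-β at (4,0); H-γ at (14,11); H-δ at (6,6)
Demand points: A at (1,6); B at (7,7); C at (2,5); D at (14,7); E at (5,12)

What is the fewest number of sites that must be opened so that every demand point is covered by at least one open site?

Coverage sets (demand points within 7 of each site):
  H-α: {A, C}
  H-β: {C}
  H-γ: {D}
  H-δ: {A, B, C, E}
No single site covers all 5 demand points.
But {H-γ, H-δ} covers everything, so the minimum is 2.

2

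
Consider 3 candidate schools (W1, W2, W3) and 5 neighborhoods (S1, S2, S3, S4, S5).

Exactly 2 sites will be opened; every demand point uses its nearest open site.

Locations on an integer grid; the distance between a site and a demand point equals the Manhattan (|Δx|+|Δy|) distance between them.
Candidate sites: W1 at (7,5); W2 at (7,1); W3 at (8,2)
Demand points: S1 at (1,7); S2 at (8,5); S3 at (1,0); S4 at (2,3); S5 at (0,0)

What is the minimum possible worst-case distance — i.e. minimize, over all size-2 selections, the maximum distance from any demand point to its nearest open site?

Open {W1, W2}.
  Farthest demand point is S1 at distance 8 (to W1); all others are ≤ 8.
With {W1, W3} the worst case is 10.
With {W2, W3} the worst case is 12.
No size-2 selection achieves below 8.

8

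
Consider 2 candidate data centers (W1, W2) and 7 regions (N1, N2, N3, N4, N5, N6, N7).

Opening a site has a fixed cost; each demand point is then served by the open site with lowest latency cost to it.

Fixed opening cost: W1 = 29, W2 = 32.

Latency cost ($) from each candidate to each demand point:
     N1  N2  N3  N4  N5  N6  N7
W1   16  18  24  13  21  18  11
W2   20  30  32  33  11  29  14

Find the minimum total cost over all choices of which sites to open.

150

Open {W1}: assign each demand point to its cheapest open site.
  N1→W1 16, N2→W1 18, N3→W1 24, N4→W1 13, N5→W1 21, N6→W1 18, N7→W1 11
  latency cost 121, fixed 29 → total 150.
Compare {W1, W2}: latency cost 111 + fixed 61 = 172.
Compare {W2}: latency cost 169 + fixed 32 = 201.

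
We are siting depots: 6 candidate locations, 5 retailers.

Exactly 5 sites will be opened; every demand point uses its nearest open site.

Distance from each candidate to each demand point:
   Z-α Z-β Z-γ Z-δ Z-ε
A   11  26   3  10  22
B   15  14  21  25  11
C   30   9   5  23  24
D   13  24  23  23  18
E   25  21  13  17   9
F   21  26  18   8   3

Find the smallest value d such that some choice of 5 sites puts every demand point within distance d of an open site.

11

Open {A, B, C, D, E}.
  Farthest demand point is Z-α at distance 11 (to A); all others are ≤ 11.
With {A, B, C, D, F} the worst case is 11.
With {A, B, C, E, F} the worst case is 11.
No size-5 selection achieves below 11.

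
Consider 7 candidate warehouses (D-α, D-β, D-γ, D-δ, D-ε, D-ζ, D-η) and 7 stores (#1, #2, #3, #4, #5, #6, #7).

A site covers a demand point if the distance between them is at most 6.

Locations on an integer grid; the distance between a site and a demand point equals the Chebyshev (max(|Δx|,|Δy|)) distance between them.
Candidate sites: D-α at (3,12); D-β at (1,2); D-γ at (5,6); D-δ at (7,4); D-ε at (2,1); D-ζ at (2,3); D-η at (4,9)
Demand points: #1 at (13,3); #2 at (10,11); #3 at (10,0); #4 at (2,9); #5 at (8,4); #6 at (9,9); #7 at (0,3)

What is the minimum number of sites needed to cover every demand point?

Coverage sets (demand points within 6 of each site):
  D-α: {#4, #6}
  D-β: {#7}
  D-γ: {#2, #3, #4, #5, #6, #7}
  D-δ: {#1, #3, #4, #5, #6}
  D-ε: {#5, #7}
  D-ζ: {#4, #5, #7}
  D-η: {#2, #4, #5, #6, #7}
No single site covers all 7 demand points.
But {D-γ, D-δ} covers everything, so the minimum is 2.

2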